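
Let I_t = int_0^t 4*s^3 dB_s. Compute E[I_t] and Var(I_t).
E[I_t] = 0; Var(I_t) = 16*t^7/7

The Itô integral of a deterministic integrand f(s) has mean 0 because each increment f(s) * (B_{s+ds} - B_s) has mean 0. By the Itô isometry:
  Var( int_0^t f(s) dB_s ) = E[ (int_0^t f(s) dB_s)^2 ] = int_0^t f(s)^2 ds.
Here f(s) = 4*s^3, so f(s)^2 = 16*s^6. Integrate:
  int_0^t (16*s^6) ds = 16*t^7/7.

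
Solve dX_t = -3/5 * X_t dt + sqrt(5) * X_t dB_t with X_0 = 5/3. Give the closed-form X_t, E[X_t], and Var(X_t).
X_t = 5/3 * exp((-31/10) t + (sqrt(5)) B_t); E[X_t] = 5*exp(-3*t/5)/3; Var(X_t) = (25*exp(5*t) - 25)*exp(-6*t/5)/9

For GBM dX = mu X dt + sigma X dB with X_0 = x_0, apply Itô to Y = log X: dY = (mu - sigma^2/2) dt + sigma dB, so Y_t = log(x_0) + (mu - sigma^2/2) t + sigma B_t and hence X_t = x_0 * exp((mu - sigma^2/2) t + sigma B_t).
With mu = -3/5, sigma = sqrt(5), x_0 = 5/3, this gives:
  X_t = 5/3 * exp((-31/10) * t + (sqrt(5)) * B_t).
Since sigma*B_t ~ Normal(0, sigma^2 t), E[exp(sigma*B_t)] = exp(sigma^2 t / 2); so E[X_t] = x_0 * exp((mu - sigma^2/2) t) * exp(sigma^2 t / 2) = x_0 * exp(mu t) = 5*exp(-3*t/5)/3.
Var(X_t) = E[X_t^2] - (E[X_t])^2 = x_0^2 * exp(2 mu t) * (exp(sigma^2 t) - 1) = (25*exp(5*t) - 25)*exp(-6*t/5)/9.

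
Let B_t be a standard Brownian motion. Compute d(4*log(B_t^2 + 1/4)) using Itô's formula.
d(4*log(B_t^2 + 1/4)) = (16*(1 - 4*B_t^2)/(4*B_t^2 + 1)^2) dt + (32*B_t/(4*B_t^2 + 1)) dB_t

Itô's formula for f(B_t) gives d f(B_t) = f'(B_t) dB_t + (1/2) f''(B_t) dt. Compute derivatives of f(x) = 4*log(x^2 + 1/4):
  f'(x)  = 32*x/(4*x^2 + 1)
  f''(x) = 32*(1 - 4*x^2)/(4*x^2 + 1)^2
Substitute x = B_t and multiply the f'' term by 1/2:
  drift     = (1/2) * (32*(1 - 4*x^2)/(4*x^2 + 1)^2) evaluated at B_t = 16*(1 - 4*B_t^2)/(4*B_t^2 + 1)^2
  diffusion = (32*x/(4*x^2 + 1)) evaluated at B_t = 32*B_t/(4*B_t^2 + 1)
Therefore d(4*log(B_t^2 + 1/4)) = (16*(1 - 4*B_t^2)/(4*B_t^2 + 1)^2) dt + (32*B_t/(4*B_t^2 + 1)) dB_t.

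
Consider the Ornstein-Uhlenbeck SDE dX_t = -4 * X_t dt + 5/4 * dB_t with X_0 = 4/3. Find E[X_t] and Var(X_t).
E[X_t] = 4*exp(-4*t)/3; Var(X_t) = 25/128 - 25*exp(-8*t)/128

The OU SDE dX = -theta X dt + sigma dB admits the integrating factor exp(theta t): d(exp(theta t) X_t) = sigma exp(theta t) dB_t. Integrating from 0 to t:
  X_t = x_0 * exp(-theta t) + sigma * int_0^t exp(-theta (t-s)) dB_s.
The Itô integral has mean 0 and (by the Itô isometry) variance sigma^2 * int_0^t exp(-2 theta (t - s)) ds = sigma^2 * (1 - exp(-2 theta t)) / (2 theta).
With theta = 4, sigma = 5/4, x_0 = 4/3:
  E[X_t] = 4/3 * exp(-4 t) = 4*exp(-4*t)/3
  Var(X_t) = (5/4)^2 * (1 - exp(-2*4 t)) / (2 * 4) = 25/128 - 25*exp(-8*t)/128.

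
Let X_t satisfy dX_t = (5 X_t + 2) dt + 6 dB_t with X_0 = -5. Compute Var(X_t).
Var(X_t) = 18*exp(10*t)/5 - 18/5

The variance V(t) = Var(X_t) satisfies V'(t) = 2 a V(t) + c^2 with V(0) = 0 (drift coefficient is linear in X, diffusion is constant). With a = 5, c = 6, the solution is
  V(t) = (c^2 / (2 a)) * (exp(2 a t) - 1)
       = (6^2 / (2*5)) * (exp(10 t) - 1)
       = 18*exp(10*t)/5 - 18/5.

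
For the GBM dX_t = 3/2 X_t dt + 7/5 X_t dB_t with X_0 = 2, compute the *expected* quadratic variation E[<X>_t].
E[<X>_t] = 49*exp(124*t/25)/31 - 49/31

<X>_t = int_0^t ((7/5) * X_s)^2 ds. Taking expectation inside the integral: E[<X>_t] = (7/5)^2 * int_0^t E[X_s^2] ds. For GBM, E[X_s^2] = x_0^2 * exp((2 mu + sigma^2) s). Integrating:
  E[<X>_t] = (7/5)^2 * 2^2 * (exp((2*(3/2) + (7/5)^2) t) - 1) / (2*(3/2) + (7/5)^2)
           = (7/5)^2 * 2^2 * (exp((124/25) t) - 1) / (124/25) = 49*exp(124*t/25)/31 - 49/31.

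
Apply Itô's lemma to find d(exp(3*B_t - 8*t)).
d(exp(3*B_t - 8*t)) = (-7*exp(3*B_t - 8*t)/2) dt + (3*exp(3*B_t - 8*t)) dB_t

Itô's formula for f(t, x): d f(t, B_t) = (f_t + (1/2) f_xx) dt + f_x dB_t. Compute partials of f(t, x) = exp(-8*t + 3*x):
  f_t(t,x)  = -8*exp(-8*t + 3*x)
  f_x(t,x)  = 3*exp(-8*t + 3*x)
  f_xx(t,x) = 9*exp(-8*t + 3*x)
Assemble drift = f_t + (1/2) f_xx = -7*exp(-8*t + 3*x)/2 and diffusion = f_x = 3*exp(-8*t + 3*x). Substituting x = B_t:
  d(exp(3*B_t - 8*t)) = (-7*exp(3*B_t - 8*t)/2) dt + (3*exp(3*B_t - 8*t)) dB_t.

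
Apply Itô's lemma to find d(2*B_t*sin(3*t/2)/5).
d(2*B_t*sin(3*t/2)/5) = (3*B_t*cos(3*t/2)/5) dt + (2*sin(3*t/2)/5) dB_t

Itô's formula for f(t, x): d f(t, B_t) = (f_t + (1/2) f_xx) dt + f_x dB_t. Compute partials of f(t, x) = 2*x*sin(3*t/2)/5:
  f_t(t,x)  = 3*x*cos(3*t/2)/5
  f_x(t,x)  = 2*sin(3*t/2)/5
  f_xx(t,x) = 0
Assemble drift = f_t + (1/2) f_xx = 3*x*cos(3*t/2)/5 and diffusion = f_x = 2*sin(3*t/2)/5. Substituting x = B_t:
  d(2*B_t*sin(3*t/2)/5) = (3*B_t*cos(3*t/2)/5) dt + (2*sin(3*t/2)/5) dB_t.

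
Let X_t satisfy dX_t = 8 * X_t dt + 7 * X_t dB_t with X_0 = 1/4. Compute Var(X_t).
Var(X_t) = (exp(49*t) - 1)*exp(16*t)/16

For GBM dX = mu X dt + sigma X dB with X_0 = x_0, apply Itô to Y = log X: dY = (mu - sigma^2/2) dt + sigma dB, so Y_t = log(x_0) + (mu - sigma^2/2) t + sigma B_t and hence X_t = x_0 * exp((mu - sigma^2/2) t + sigma B_t).
With mu = 8, sigma = 7, x_0 = 1/4, this gives:
  X_t = 1/4 * exp((-33/2) * t + (7) * B_t).
Since sigma*B_t ~ Normal(0, sigma^2 t), E[exp(sigma*B_t)] = exp(sigma^2 t / 2); so E[X_t] = x_0 * exp((mu - sigma^2/2) t) * exp(sigma^2 t / 2) = x_0 * exp(mu t) = exp(8*t)/4.
Var(X_t) = E[X_t^2] - (E[X_t])^2 = x_0^2 * exp(2 mu t) * (exp(sigma^2 t) - 1) = (exp(49*t) - 1)*exp(16*t)/16.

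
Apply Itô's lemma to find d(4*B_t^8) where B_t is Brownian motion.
d(4*B_t^8) = (112*B_t^6) dt + (32*B_t^7) dB_t

Itô's formula for f(B_t) gives d f(B_t) = f'(B_t) dB_t + (1/2) f''(B_t) dt. Compute derivatives of f(x) = 4*x^8:
  f'(x)  = 32*x^7
  f''(x) = 224*x^6
Substitute x = B_t and multiply the f'' term by 1/2:
  drift     = (1/2) * (224*x^6) evaluated at B_t = 112*B_t^6
  diffusion = (32*x^7) evaluated at B_t = 32*B_t^7
Therefore d(4*B_t^8) = (112*B_t^6) dt + (32*B_t^7) dB_t.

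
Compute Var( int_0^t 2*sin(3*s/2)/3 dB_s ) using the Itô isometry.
Var = 2*t/9 - 2*sin(3*t)/27

The Itô integral of a deterministic integrand f(s) has mean 0 because each increment f(s) * (B_{s+ds} - B_s) has mean 0. By the Itô isometry:
  Var( int_0^t f(s) dB_s ) = E[ (int_0^t f(s) dB_s)^2 ] = int_0^t f(s)^2 ds.
Here f(s) = 2*sin(3*s/2)/3, so f(s)^2 = 4*sin(3*s/2)^2/9. Integrate:
  int_0^t (4*sin(3*s/2)^2/9) ds = 2*t/9 - 2*sin(3*t)/27.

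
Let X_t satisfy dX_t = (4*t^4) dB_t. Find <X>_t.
<X>_t = 16*t^9/9

For an Itô process dX_t = a(t) dt + b(t) dB_t, the quadratic variation is <X>_t = int_0^t b(s)^2 ds (the drift term does not contribute). Here b(s) = 4*s^4, so
  b(s)^2 = 16*s^8.
Integrating from 0 to t:
  <X>_t = int_0^t (16*s^8) ds = 16*t^9/9.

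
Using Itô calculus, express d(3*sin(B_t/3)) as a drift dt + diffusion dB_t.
d(3*sin(B_t/3)) = (-sin(B_t/3)/6) dt + (cos(B_t/3)) dB_t

Itô's formula for f(B_t) gives d f(B_t) = f'(B_t) dB_t + (1/2) f''(B_t) dt. Compute derivatives of f(x) = 3*sin(x/3):
  f'(x)  = cos(x/3)
  f''(x) = -sin(x/3)/3
Substitute x = B_t and multiply the f'' term by 1/2:
  drift     = (1/2) * (-sin(x/3)/3) evaluated at B_t = -sin(B_t/3)/6
  diffusion = (cos(x/3)) evaluated at B_t = cos(B_t/3)
Therefore d(3*sin(B_t/3)) = (-sin(B_t/3)/6) dt + (cos(B_t/3)) dB_t.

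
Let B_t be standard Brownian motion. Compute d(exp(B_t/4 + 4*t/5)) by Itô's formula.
d(exp(B_t/4 + 4*t/5)) = (133*exp(B_t/4 + 4*t/5)/160) dt + (exp(B_t/4 + 4*t/5)/4) dB_t

Itô's formula for f(t, x): d f(t, B_t) = (f_t + (1/2) f_xx) dt + f_x dB_t. Compute partials of f(t, x) = exp(4*t/5 + x/4):
  f_t(t,x)  = 4*exp(4*t/5 + x/4)/5
  f_x(t,x)  = exp(4*t/5 + x/4)/4
  f_xx(t,x) = exp(4*t/5 + x/4)/16
Assemble drift = f_t + (1/2) f_xx = 133*exp(4*t/5 + x/4)/160 and diffusion = f_x = exp(4*t/5 + x/4)/4. Substituting x = B_t:
  d(exp(B_t/4 + 4*t/5)) = (133*exp(B_t/4 + 4*t/5)/160) dt + (exp(B_t/4 + 4*t/5)/4) dB_t.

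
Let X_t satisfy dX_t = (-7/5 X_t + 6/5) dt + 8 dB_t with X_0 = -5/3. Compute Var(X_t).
Var(X_t) = 160/7 - 160*exp(-14*t/5)/7

The variance V(t) = Var(X_t) satisfies V'(t) = 2 a V(t) + c^2 with V(0) = 0 (drift coefficient is linear in X, diffusion is constant). With a = -7/5, c = 8, the solution is
  V(t) = (c^2 / (2 a)) * (exp(2 a t) - 1)
       = (8^2 / (2*(-7/5))) * (exp((-14/5) t) - 1)
       = 160/7 - 160*exp(-14*t/5)/7.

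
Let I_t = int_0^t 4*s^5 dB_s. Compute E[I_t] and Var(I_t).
E[I_t] = 0; Var(I_t) = 16*t^11/11

The Itô integral of a deterministic integrand f(s) has mean 0 because each increment f(s) * (B_{s+ds} - B_s) has mean 0. By the Itô isometry:
  Var( int_0^t f(s) dB_s ) = E[ (int_0^t f(s) dB_s)^2 ] = int_0^t f(s)^2 ds.
Here f(s) = 4*s^5, so f(s)^2 = 16*s^10. Integrate:
  int_0^t (16*s^10) ds = 16*t^11/11.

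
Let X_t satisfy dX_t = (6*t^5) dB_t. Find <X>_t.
<X>_t = 36*t^11/11

For an Itô process dX_t = a(t) dt + b(t) dB_t, the quadratic variation is <X>_t = int_0^t b(s)^2 ds (the drift term does not contribute). Here b(s) = 6*s^5, so
  b(s)^2 = 36*s^10.
Integrating from 0 to t:
  <X>_t = int_0^t (36*s^10) ds = 36*t^11/11.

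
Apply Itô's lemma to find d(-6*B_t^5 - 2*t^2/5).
d(-6*B_t^5 - 2*t^2/5) = (-60*B_t^3 - 4*t/5) dt + (-30*B_t^4) dB_t

Itô's formula for f(t, x): d f(t, B_t) = (f_t + (1/2) f_xx) dt + f_x dB_t. Compute partials of f(t, x) = -2*t^2/5 - 6*x^5:
  f_t(t,x)  = -4*t/5
  f_x(t,x)  = -30*x^4
  f_xx(t,x) = -120*x^3
Assemble drift = f_t + (1/2) f_xx = -4*t/5 - 60*x^3 and diffusion = f_x = -30*x^4. Substituting x = B_t:
  d(-6*B_t^5 - 2*t^2/5) = (-60*B_t^3 - 4*t/5) dt + (-30*B_t^4) dB_t.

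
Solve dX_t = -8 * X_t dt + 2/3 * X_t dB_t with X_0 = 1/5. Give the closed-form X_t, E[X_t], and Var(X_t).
X_t = 1/5 * exp((-74/9) t + (2/3) B_t); E[X_t] = exp(-8*t)/5; Var(X_t) = (exp(4*t/9) - 1)*exp(-16*t)/25

For GBM dX = mu X dt + sigma X dB with X_0 = x_0, apply Itô to Y = log X: dY = (mu - sigma^2/2) dt + sigma dB, so Y_t = log(x_0) + (mu - sigma^2/2) t + sigma B_t and hence X_t = x_0 * exp((mu - sigma^2/2) t + sigma B_t).
With mu = -8, sigma = 2/3, x_0 = 1/5, this gives:
  X_t = 1/5 * exp((-74/9) * t + (2/3) * B_t).
Since sigma*B_t ~ Normal(0, sigma^2 t), E[exp(sigma*B_t)] = exp(sigma^2 t / 2); so E[X_t] = x_0 * exp((mu - sigma^2/2) t) * exp(sigma^2 t / 2) = x_0 * exp(mu t) = exp(-8*t)/5.
Var(X_t) = E[X_t^2] - (E[X_t])^2 = x_0^2 * exp(2 mu t) * (exp(sigma^2 t) - 1) = (exp(4*t/9) - 1)*exp(-16*t)/25.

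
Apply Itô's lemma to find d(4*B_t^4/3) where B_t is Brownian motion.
d(4*B_t^4/3) = (8*B_t^2) dt + (16*B_t^3/3) dB_t

Itô's formula for f(B_t) gives d f(B_t) = f'(B_t) dB_t + (1/2) f''(B_t) dt. Compute derivatives of f(x) = 4*x^4/3:
  f'(x)  = 16*x^3/3
  f''(x) = 16*x^2
Substitute x = B_t and multiply the f'' term by 1/2:
  drift     = (1/2) * (16*x^2) evaluated at B_t = 8*B_t^2
  diffusion = (16*x^3/3) evaluated at B_t = 16*B_t^3/3
Therefore d(4*B_t^4/3) = (8*B_t^2) dt + (16*B_t^3/3) dB_t.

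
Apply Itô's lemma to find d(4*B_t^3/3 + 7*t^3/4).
d(4*B_t^3/3 + 7*t^3/4) = (4*B_t + 21*t^2/4) dt + (4*B_t^2) dB_t

Itô's formula for f(t, x): d f(t, B_t) = (f_t + (1/2) f_xx) dt + f_x dB_t. Compute partials of f(t, x) = 7*t^3/4 + 4*x^3/3:
  f_t(t,x)  = 21*t^2/4
  f_x(t,x)  = 4*x^2
  f_xx(t,x) = 8*x
Assemble drift = f_t + (1/2) f_xx = 21*t^2/4 + 4*x and diffusion = f_x = 4*x^2. Substituting x = B_t:
  d(4*B_t^3/3 + 7*t^3/4) = (4*B_t + 21*t^2/4) dt + (4*B_t^2) dB_t.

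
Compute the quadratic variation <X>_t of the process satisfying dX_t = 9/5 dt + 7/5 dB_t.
<X>_t = 49*t/25

For an Itô process dX_t = a(t) dt + b(t) dB_t, the quadratic variation is <X>_t = int_0^t b(s)^2 ds (the drift term does not contribute). Here b(s) = 7/5, so
  b(s)^2 = 49/25.
Integrating from 0 to t:
  <X>_t = int_0^t (49/25) ds = 49*t/25.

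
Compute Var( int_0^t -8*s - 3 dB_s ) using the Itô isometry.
Var = t*(64*t^2 + 72*t + 27)/3

The Itô integral of a deterministic integrand f(s) has mean 0 because each increment f(s) * (B_{s+ds} - B_s) has mean 0. By the Itô isometry:
  Var( int_0^t f(s) dB_s ) = E[ (int_0^t f(s) dB_s)^2 ] = int_0^t f(s)^2 ds.
Here f(s) = -8*s - 3, so f(s)^2 = (8*s + 3)^2. Integrate:
  int_0^t ((8*s + 3)^2) ds = t*(64*t^2 + 72*t + 27)/3.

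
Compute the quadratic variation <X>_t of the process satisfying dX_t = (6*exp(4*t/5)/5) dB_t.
<X>_t = 9*exp(8*t/5)/10 - 9/10

For an Itô process dX_t = a(t) dt + b(t) dB_t, the quadratic variation is <X>_t = int_0^t b(s)^2 ds (the drift term does not contribute). Here b(s) = 6*exp(4*s/5)/5, so
  b(s)^2 = 36*exp(8*s/5)/25.
Integrating from 0 to t:
  <X>_t = int_0^t (36*exp(8*s/5)/25) ds = 9*exp(8*t/5)/10 - 9/10.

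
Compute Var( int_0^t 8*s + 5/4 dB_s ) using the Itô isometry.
Var = t*(1024*t^2 + 480*t + 75)/48

The Itô integral of a deterministic integrand f(s) has mean 0 because each increment f(s) * (B_{s+ds} - B_s) has mean 0. By the Itô isometry:
  Var( int_0^t f(s) dB_s ) = E[ (int_0^t f(s) dB_s)^2 ] = int_0^t f(s)^2 ds.
Here f(s) = 8*s + 5/4, so f(s)^2 = (32*s + 5)^2/16. Integrate:
  int_0^t ((32*s + 5)^2/16) ds = t*(1024*t^2 + 480*t + 75)/48.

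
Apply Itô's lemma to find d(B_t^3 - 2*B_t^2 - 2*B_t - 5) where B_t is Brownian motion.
d(B_t^3 - 2*B_t^2 - 2*B_t - 5) = (3*B_t - 2) dt + (3*B_t^2 - 4*B_t - 2) dB_t

Itô's formula for f(B_t) gives d f(B_t) = f'(B_t) dB_t + (1/2) f''(B_t) dt. Compute derivatives of f(x) = x^3 - 2*x^2 - 2*x - 5:
  f'(x)  = 3*x^2 - 4*x - 2
  f''(x) = 6*x - 4
Substitute x = B_t and multiply the f'' term by 1/2:
  drift     = (1/2) * (6*x - 4) evaluated at B_t = 3*B_t - 2
  diffusion = (3*x^2 - 4*x - 2) evaluated at B_t = 3*B_t^2 - 4*B_t - 2
Therefore d(B_t^3 - 2*B_t^2 - 2*B_t - 5) = (3*B_t - 2) dt + (3*B_t^2 - 4*B_t - 2) dB_t.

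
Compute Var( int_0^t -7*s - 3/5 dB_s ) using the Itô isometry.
Var = t*(1225*t^2 + 315*t + 27)/75

The Itô integral of a deterministic integrand f(s) has mean 0 because each increment f(s) * (B_{s+ds} - B_s) has mean 0. By the Itô isometry:
  Var( int_0^t f(s) dB_s ) = E[ (int_0^t f(s) dB_s)^2 ] = int_0^t f(s)^2 ds.
Here f(s) = -7*s - 3/5, so f(s)^2 = (35*s + 3)^2/25. Integrate:
  int_0^t ((35*s + 3)^2/25) ds = t*(1225*t^2 + 315*t + 27)/75.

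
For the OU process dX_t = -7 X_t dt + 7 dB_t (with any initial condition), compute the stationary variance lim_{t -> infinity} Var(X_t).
lim Var(X_t) = 7/2

The OU SDE dX = -theta X dt + sigma dB admits the integrating factor exp(theta t): d(exp(theta t) X_t) = sigma exp(theta t) dB_t. Integrating from 0 to t gives X_t = x_0 * exp(-theta t) + sigma * int_0^t exp(-theta (t-s)) dB_s for any initial x_0. The Itô integral has variance (by the Itô isometry) sigma^2 * int_0^t exp(-2 theta (t - s)) ds = sigma^2 * (1 - exp(-2 theta t)) / (2 theta), independent of x_0.
With theta = 7, sigma = 7:
  Var(X_t) = (7)^2 * (1 - exp(-2*7 t)) / (2 * 7) = 7/2 - 7*exp(-14*t)/2.
As t -> infinity, exp(-2*7 t) -> 0, so the stationary variance is sigma^2 / (2 theta) = 7/2.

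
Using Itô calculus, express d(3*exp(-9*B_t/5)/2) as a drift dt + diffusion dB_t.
d(3*exp(-9*B_t/5)/2) = (243*exp(-9*B_t/5)/100) dt + (-27*exp(-9*B_t/5)/10) dB_t

Itô's formula for f(B_t) gives d f(B_t) = f'(B_t) dB_t + (1/2) f''(B_t) dt. Compute derivatives of f(x) = 3*exp(-9*x/5)/2:
  f'(x)  = -27*exp(-9*x/5)/10
  f''(x) = 243*exp(-9*x/5)/50
Substitute x = B_t and multiply the f'' term by 1/2:
  drift     = (1/2) * (243*exp(-9*x/5)/50) evaluated at B_t = 243*exp(-9*B_t/5)/100
  diffusion = (-27*exp(-9*x/5)/10) evaluated at B_t = -27*exp(-9*B_t/5)/10
Therefore d(3*exp(-9*B_t/5)/2) = (243*exp(-9*B_t/5)/100) dt + (-27*exp(-9*B_t/5)/10) dB_t.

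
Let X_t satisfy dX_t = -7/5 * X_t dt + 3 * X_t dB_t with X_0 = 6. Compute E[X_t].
E[X_t] = 6*exp(-7*t/5)

For GBM dX = mu X dt + sigma X dB with X_0 = x_0, apply Itô to Y = log X: dY = (mu - sigma^2/2) dt + sigma dB, so Y_t = log(x_0) + (mu - sigma^2/2) t + sigma B_t and hence X_t = x_0 * exp((mu - sigma^2/2) t + sigma B_t).
With mu = -7/5, sigma = 3, x_0 = 6, this gives:
  X_t = 6 * exp((-59/10) * t + (3) * B_t).
Since sigma*B_t ~ Normal(0, sigma^2 t), E[exp(sigma*B_t)] = exp(sigma^2 t / 2); so E[X_t] = x_0 * exp((mu - sigma^2/2) t) * exp(sigma^2 t / 2) = x_0 * exp(mu t) = 6*exp(-7*t/5).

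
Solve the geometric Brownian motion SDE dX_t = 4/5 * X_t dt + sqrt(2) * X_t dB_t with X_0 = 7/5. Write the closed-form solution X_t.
X_t = 7/5 * exp((-1/5) * t + (sqrt(2)) * B_t)

For GBM dX = mu X dt + sigma X dB with X_0 = x_0, apply Itô to Y = log X: dY = (mu - sigma^2/2) dt + sigma dB, so Y_t = log(x_0) + (mu - sigma^2/2) t + sigma B_t and hence X_t = x_0 * exp((mu - sigma^2/2) t + sigma B_t).
With mu = 4/5, sigma = sqrt(2), x_0 = 7/5, this gives:
  X_t = 7/5 * exp((-1/5) * t + (sqrt(2)) * B_t).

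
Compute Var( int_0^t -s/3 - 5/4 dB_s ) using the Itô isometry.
Var = t*(16*t^2 + 180*t + 675)/432

The Itô integral of a deterministic integrand f(s) has mean 0 because each increment f(s) * (B_{s+ds} - B_s) has mean 0. By the Itô isometry:
  Var( int_0^t f(s) dB_s ) = E[ (int_0^t f(s) dB_s)^2 ] = int_0^t f(s)^2 ds.
Here f(s) = -s/3 - 5/4, so f(s)^2 = (4*s + 15)^2/144. Integrate:
  int_0^t ((4*s + 15)^2/144) ds = t*(16*t^2 + 180*t + 675)/432.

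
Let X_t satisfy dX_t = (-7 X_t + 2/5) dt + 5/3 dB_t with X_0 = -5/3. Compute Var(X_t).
Var(X_t) = 25/126 - 25*exp(-14*t)/126

The variance V(t) = Var(X_t) satisfies V'(t) = 2 a V(t) + c^2 with V(0) = 0 (drift coefficient is linear in X, diffusion is constant). With a = -7, c = 5/3, the solution is
  V(t) = (c^2 / (2 a)) * (exp(2 a t) - 1)
       = ((5/3)^2 / (2*(-7))) * (exp((-14) t) - 1)
       = 25/126 - 25*exp(-14*t)/126.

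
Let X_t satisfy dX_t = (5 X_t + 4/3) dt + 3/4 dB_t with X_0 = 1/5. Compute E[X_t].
E[X_t] = 7*exp(5*t)/15 - 4/15

Taking expectations and using E[dB_t] = 0, the mean m(t) = E[X_t] satisfies the ODE m'(t) = a m(t) + b with m(0) = x_0. With a = 5, b = 4/3, x_0 = 1/5, the solution is
  m(t) = x_0 * exp(a t) + (b/a) * (exp(a t) - 1)
       = (1/5) * exp(5 t) + ((4/3)/5) * (exp(5 t) - 1)
       = 7*exp(5*t)/15 - 4/15.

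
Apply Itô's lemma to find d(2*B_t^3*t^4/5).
d(2*B_t^3*t^4/5) = (2*B_t*t^3*(4*B_t^2 + 3*t)/5) dt + (6*B_t^2*t^4/5) dB_t

Itô's formula for f(t, x): d f(t, B_t) = (f_t + (1/2) f_xx) dt + f_x dB_t. Compute partials of f(t, x) = 2*t^4*x^3/5:
  f_t(t,x)  = 8*t^3*x^3/5
  f_x(t,x)  = 6*t^4*x^2/5
  f_xx(t,x) = 12*t^4*x/5
Assemble drift = f_t + (1/2) f_xx = 2*t^3*x*(3*t + 4*x^2)/5 and diffusion = f_x = 6*t^4*x^2/5. Substituting x = B_t:
  d(2*B_t^3*t^4/5) = (2*B_t*t^3*(4*B_t^2 + 3*t)/5) dt + (6*B_t^2*t^4/5) dB_t.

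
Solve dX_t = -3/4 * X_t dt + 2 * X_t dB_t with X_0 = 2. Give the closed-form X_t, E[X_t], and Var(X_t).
X_t = 2 * exp((-11/4) t + (2) B_t); E[X_t] = 2*exp(-3*t/4); Var(X_t) = (4*exp(4*t) - 4)*exp(-3*t/2)

For GBM dX = mu X dt + sigma X dB with X_0 = x_0, apply Itô to Y = log X: dY = (mu - sigma^2/2) dt + sigma dB, so Y_t = log(x_0) + (mu - sigma^2/2) t + sigma B_t and hence X_t = x_0 * exp((mu - sigma^2/2) t + sigma B_t).
With mu = -3/4, sigma = 2, x_0 = 2, this gives:
  X_t = 2 * exp((-11/4) * t + (2) * B_t).
Since sigma*B_t ~ Normal(0, sigma^2 t), E[exp(sigma*B_t)] = exp(sigma^2 t / 2); so E[X_t] = x_0 * exp((mu - sigma^2/2) t) * exp(sigma^2 t / 2) = x_0 * exp(mu t) = 2*exp(-3*t/4).
Var(X_t) = E[X_t^2] - (E[X_t])^2 = x_0^2 * exp(2 mu t) * (exp(sigma^2 t) - 1) = (4*exp(4*t) - 4)*exp(-3*t/2).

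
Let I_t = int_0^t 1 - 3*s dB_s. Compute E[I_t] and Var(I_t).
E[I_t] = 0; Var(I_t) = t*(3*t^2 - 3*t + 1)

The Itô integral of a deterministic integrand f(s) has mean 0 because each increment f(s) * (B_{s+ds} - B_s) has mean 0. By the Itô isometry:
  Var( int_0^t f(s) dB_s ) = E[ (int_0^t f(s) dB_s)^2 ] = int_0^t f(s)^2 ds.
Here f(s) = 1 - 3*s, so f(s)^2 = (3*s - 1)^2. Integrate:
  int_0^t ((3*s - 1)^2) ds = t*(3*t^2 - 3*t + 1).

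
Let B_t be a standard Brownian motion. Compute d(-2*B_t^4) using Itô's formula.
d(-2*B_t^4) = (-12*B_t^2) dt + (-8*B_t^3) dB_t

Itô's formula for f(B_t) gives d f(B_t) = f'(B_t) dB_t + (1/2) f''(B_t) dt. Compute derivatives of f(x) = -2*x^4:
  f'(x)  = -8*x^3
  f''(x) = -24*x^2
Substitute x = B_t and multiply the f'' term by 1/2:
  drift     = (1/2) * (-24*x^2) evaluated at B_t = -12*B_t^2
  diffusion = (-8*x^3) evaluated at B_t = -8*B_t^3
Therefore d(-2*B_t^4) = (-12*B_t^2) dt + (-8*B_t^3) dB_t.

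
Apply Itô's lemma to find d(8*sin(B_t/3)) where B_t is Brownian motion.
d(8*sin(B_t/3)) = (-4*sin(B_t/3)/9) dt + (8*cos(B_t/3)/3) dB_t

Itô's formula for f(B_t) gives d f(B_t) = f'(B_t) dB_t + (1/2) f''(B_t) dt. Compute derivatives of f(x) = 8*sin(x/3):
  f'(x)  = 8*cos(x/3)/3
  f''(x) = -8*sin(x/3)/9
Substitute x = B_t and multiply the f'' term by 1/2:
  drift     = (1/2) * (-8*sin(x/3)/9) evaluated at B_t = -4*sin(B_t/3)/9
  diffusion = (8*cos(x/3)/3) evaluated at B_t = 8*cos(B_t/3)/3
Therefore d(8*sin(B_t/3)) = (-4*sin(B_t/3)/9) dt + (8*cos(B_t/3)/3) dB_t.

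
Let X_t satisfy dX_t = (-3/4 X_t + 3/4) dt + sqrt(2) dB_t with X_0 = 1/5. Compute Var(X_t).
Var(X_t) = 4/3 - 4*exp(-3*t/2)/3

The variance V(t) = Var(X_t) satisfies V'(t) = 2 a V(t) + c^2 with V(0) = 0 (drift coefficient is linear in X, diffusion is constant). With a = -3/4, c = sqrt(2), the solution is
  V(t) = (c^2 / (2 a)) * (exp(2 a t) - 1)
       = (sqrt(2)^2 / (2*(-3/4))) * (exp((-3/2) t) - 1)
       = 4/3 - 4*exp(-3*t/2)/3.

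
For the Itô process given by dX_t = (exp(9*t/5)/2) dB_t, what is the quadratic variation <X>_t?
<X>_t = 5*exp(18*t/5)/72 - 5/72

For an Itô process dX_t = a(t) dt + b(t) dB_t, the quadratic variation is <X>_t = int_0^t b(s)^2 ds (the drift term does not contribute). Here b(s) = exp(9*s/5)/2, so
  b(s)^2 = exp(18*s/5)/4.
Integrating from 0 to t:
  <X>_t = int_0^t (exp(18*s/5)/4) ds = 5*exp(18*t/5)/72 - 5/72.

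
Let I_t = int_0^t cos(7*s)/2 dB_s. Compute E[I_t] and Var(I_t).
E[I_t] = 0; Var(I_t) = t/8 + sin(14*t)/112

The Itô integral of a deterministic integrand f(s) has mean 0 because each increment f(s) * (B_{s+ds} - B_s) has mean 0. By the Itô isometry:
  Var( int_0^t f(s) dB_s ) = E[ (int_0^t f(s) dB_s)^2 ] = int_0^t f(s)^2 ds.
Here f(s) = cos(7*s)/2, so f(s)^2 = cos(7*s)^2/4. Integrate:
  int_0^t (cos(7*s)^2/4) ds = t/8 + sin(14*t)/112.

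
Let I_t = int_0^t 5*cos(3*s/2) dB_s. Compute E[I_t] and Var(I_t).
E[I_t] = 0; Var(I_t) = 25*t/2 + 25*sin(3*t)/6

The Itô integral of a deterministic integrand f(s) has mean 0 because each increment f(s) * (B_{s+ds} - B_s) has mean 0. By the Itô isometry:
  Var( int_0^t f(s) dB_s ) = E[ (int_0^t f(s) dB_s)^2 ] = int_0^t f(s)^2 ds.
Here f(s) = 5*cos(3*s/2), so f(s)^2 = 25*cos(3*s/2)^2. Integrate:
  int_0^t (25*cos(3*s/2)^2) ds = 25*t/2 + 25*sin(3*t)/6.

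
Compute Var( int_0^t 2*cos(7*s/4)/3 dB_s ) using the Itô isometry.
Var = 2*t/9 + 4*sin(7*t/2)/63

The Itô integral of a deterministic integrand f(s) has mean 0 because each increment f(s) * (B_{s+ds} - B_s) has mean 0. By the Itô isometry:
  Var( int_0^t f(s) dB_s ) = E[ (int_0^t f(s) dB_s)^2 ] = int_0^t f(s)^2 ds.
Here f(s) = 2*cos(7*s/4)/3, so f(s)^2 = 4*cos(7*s/4)^2/9. Integrate:
  int_0^t (4*cos(7*s/4)^2/9) ds = 2*t/9 + 4*sin(7*t/2)/63.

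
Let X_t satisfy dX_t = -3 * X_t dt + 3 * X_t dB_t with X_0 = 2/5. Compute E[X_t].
E[X_t] = 2*exp(-3*t)/5

For GBM dX = mu X dt + sigma X dB with X_0 = x_0, apply Itô to Y = log X: dY = (mu - sigma^2/2) dt + sigma dB, so Y_t = log(x_0) + (mu - sigma^2/2) t + sigma B_t and hence X_t = x_0 * exp((mu - sigma^2/2) t + sigma B_t).
With mu = -3, sigma = 3, x_0 = 2/5, this gives:
  X_t = 2/5 * exp((-15/2) * t + (3) * B_t).
Since sigma*B_t ~ Normal(0, sigma^2 t), E[exp(sigma*B_t)] = exp(sigma^2 t / 2); so E[X_t] = x_0 * exp((mu - sigma^2/2) t) * exp(sigma^2 t / 2) = x_0 * exp(mu t) = 2*exp(-3*t)/5.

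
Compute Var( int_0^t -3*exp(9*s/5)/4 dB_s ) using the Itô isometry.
Var = 5*exp(18*t/5)/32 - 5/32

The Itô integral of a deterministic integrand f(s) has mean 0 because each increment f(s) * (B_{s+ds} - B_s) has mean 0. By the Itô isometry:
  Var( int_0^t f(s) dB_s ) = E[ (int_0^t f(s) dB_s)^2 ] = int_0^t f(s)^2 ds.
Here f(s) = -3*exp(9*s/5)/4, so f(s)^2 = 9*exp(18*s/5)/16. Integrate:
  int_0^t (9*exp(18*s/5)/16) ds = 5*exp(18*t/5)/32 - 5/32.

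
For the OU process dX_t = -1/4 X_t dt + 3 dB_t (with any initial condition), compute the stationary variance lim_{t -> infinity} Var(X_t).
lim Var(X_t) = 18

The OU SDE dX = -theta X dt + sigma dB admits the integrating factor exp(theta t): d(exp(theta t) X_t) = sigma exp(theta t) dB_t. Integrating from 0 to t gives X_t = x_0 * exp(-theta t) + sigma * int_0^t exp(-theta (t-s)) dB_s for any initial x_0. The Itô integral has variance (by the Itô isometry) sigma^2 * int_0^t exp(-2 theta (t - s)) ds = sigma^2 * (1 - exp(-2 theta t)) / (2 theta), independent of x_0.
With theta = 1/4, sigma = 3:
  Var(X_t) = (3)^2 * (1 - exp(-2*1/4 t)) / (2 * 1/4) = 18 - 18*exp(-t/2).
As t -> infinity, exp(-2*1/4 t) -> 0, so the stationary variance is sigma^2 / (2 theta) = 18.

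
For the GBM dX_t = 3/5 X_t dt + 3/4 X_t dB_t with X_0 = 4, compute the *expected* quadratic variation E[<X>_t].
E[<X>_t] = 240*exp(141*t/80)/47 - 240/47

<X>_t = int_0^t ((3/4) * X_s)^2 ds. Taking expectation inside the integral: E[<X>_t] = (3/4)^2 * int_0^t E[X_s^2] ds. For GBM, E[X_s^2] = x_0^2 * exp((2 mu + sigma^2) s). Integrating:
  E[<X>_t] = (3/4)^2 * 4^2 * (exp((2*(3/5) + (3/4)^2) t) - 1) / (2*(3/5) + (3/4)^2)
           = (3/4)^2 * 4^2 * (exp((141/80) t) - 1) / (141/80) = 240*exp(141*t/80)/47 - 240/47.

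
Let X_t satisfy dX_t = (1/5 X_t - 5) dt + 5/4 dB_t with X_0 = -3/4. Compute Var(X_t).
Var(X_t) = 125*exp(2*t/5)/32 - 125/32

The variance V(t) = Var(X_t) satisfies V'(t) = 2 a V(t) + c^2 with V(0) = 0 (drift coefficient is linear in X, diffusion is constant). With a = 1/5, c = 5/4, the solution is
  V(t) = (c^2 / (2 a)) * (exp(2 a t) - 1)
       = ((5/4)^2 / (2*(1/5))) * (exp((2/5) t) - 1)
       = 125*exp(2*t/5)/32 - 125/32.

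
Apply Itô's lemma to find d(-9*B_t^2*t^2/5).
d(-9*B_t^2*t^2/5) = (9*t*(-2*B_t^2 - t)/5) dt + (-18*B_t*t^2/5) dB_t

Itô's formula for f(t, x): d f(t, B_t) = (f_t + (1/2) f_xx) dt + f_x dB_t. Compute partials of f(t, x) = -9*t^2*x^2/5:
  f_t(t,x)  = -18*t*x^2/5
  f_x(t,x)  = -18*t^2*x/5
  f_xx(t,x) = -18*t^2/5
Assemble drift = f_t + (1/2) f_xx = 9*t*(-t - 2*x^2)/5 and diffusion = f_x = -18*t^2*x/5. Substituting x = B_t:
  d(-9*B_t^2*t^2/5) = (9*t*(-2*B_t^2 - t)/5) dt + (-18*B_t*t^2/5) dB_t.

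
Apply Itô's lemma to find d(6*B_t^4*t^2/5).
d(6*B_t^4*t^2/5) = (12*B_t^2*t*(B_t^2 + 3*t)/5) dt + (24*B_t^3*t^2/5) dB_t

Itô's formula for f(t, x): d f(t, B_t) = (f_t + (1/2) f_xx) dt + f_x dB_t. Compute partials of f(t, x) = 6*t^2*x^4/5:
  f_t(t,x)  = 12*t*x^4/5
  f_x(t,x)  = 24*t^2*x^3/5
  f_xx(t,x) = 72*t^2*x^2/5
Assemble drift = f_t + (1/2) f_xx = 12*t*x^2*(3*t + x^2)/5 and diffusion = f_x = 24*t^2*x^3/5. Substituting x = B_t:
  d(6*B_t^4*t^2/5) = (12*B_t^2*t*(B_t^2 + 3*t)/5) dt + (24*B_t^3*t^2/5) dB_t.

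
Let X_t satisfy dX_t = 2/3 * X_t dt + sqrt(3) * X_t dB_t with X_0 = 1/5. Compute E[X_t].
E[X_t] = exp(2*t/3)/5

For GBM dX = mu X dt + sigma X dB with X_0 = x_0, apply Itô to Y = log X: dY = (mu - sigma^2/2) dt + sigma dB, so Y_t = log(x_0) + (mu - sigma^2/2) t + sigma B_t and hence X_t = x_0 * exp((mu - sigma^2/2) t + sigma B_t).
With mu = 2/3, sigma = sqrt(3), x_0 = 1/5, this gives:
  X_t = 1/5 * exp((-5/6) * t + (sqrt(3)) * B_t).
Since sigma*B_t ~ Normal(0, sigma^2 t), E[exp(sigma*B_t)] = exp(sigma^2 t / 2); so E[X_t] = x_0 * exp((mu - sigma^2/2) t) * exp(sigma^2 t / 2) = x_0 * exp(mu t) = exp(2*t/3)/5.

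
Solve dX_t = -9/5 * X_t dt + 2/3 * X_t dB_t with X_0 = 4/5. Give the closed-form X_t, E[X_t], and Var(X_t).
X_t = 4/5 * exp((-91/45) t + (2/3) B_t); E[X_t] = 4*exp(-9*t/5)/5; Var(X_t) = (16*exp(4*t/9) - 16)*exp(-18*t/5)/25

For GBM dX = mu X dt + sigma X dB with X_0 = x_0, apply Itô to Y = log X: dY = (mu - sigma^2/2) dt + sigma dB, so Y_t = log(x_0) + (mu - sigma^2/2) t + sigma B_t and hence X_t = x_0 * exp((mu - sigma^2/2) t + sigma B_t).
With mu = -9/5, sigma = 2/3, x_0 = 4/5, this gives:
  X_t = 4/5 * exp((-91/45) * t + (2/3) * B_t).
Since sigma*B_t ~ Normal(0, sigma^2 t), E[exp(sigma*B_t)] = exp(sigma^2 t / 2); so E[X_t] = x_0 * exp((mu - sigma^2/2) t) * exp(sigma^2 t / 2) = x_0 * exp(mu t) = 4*exp(-9*t/5)/5.
Var(X_t) = E[X_t^2] - (E[X_t])^2 = x_0^2 * exp(2 mu t) * (exp(sigma^2 t) - 1) = (16*exp(4*t/9) - 16)*exp(-18*t/5)/25.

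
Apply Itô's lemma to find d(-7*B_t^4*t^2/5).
d(-7*B_t^4*t^2/5) = (14*B_t^2*t*(-B_t^2 - 3*t)/5) dt + (-28*B_t^3*t^2/5) dB_t

Itô's formula for f(t, x): d f(t, B_t) = (f_t + (1/2) f_xx) dt + f_x dB_t. Compute partials of f(t, x) = -7*t^2*x^4/5:
  f_t(t,x)  = -14*t*x^4/5
  f_x(t,x)  = -28*t^2*x^3/5
  f_xx(t,x) = -84*t^2*x^2/5
Assemble drift = f_t + (1/2) f_xx = 14*t*x^2*(-3*t - x^2)/5 and diffusion = f_x = -28*t^2*x^3/5. Substituting x = B_t:
  d(-7*B_t^4*t^2/5) = (14*B_t^2*t*(-B_t^2 - 3*t)/5) dt + (-28*B_t^3*t^2/5) dB_t.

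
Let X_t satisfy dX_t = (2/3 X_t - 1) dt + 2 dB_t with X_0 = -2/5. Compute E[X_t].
E[X_t] = 3/2 - 19*exp(2*t/3)/10

Taking expectations and using E[dB_t] = 0, the mean m(t) = E[X_t] satisfies the ODE m'(t) = a m(t) + b with m(0) = x_0. With a = 2/3, b = -1, x_0 = -2/5, the solution is
  m(t) = x_0 * exp(a t) + (b/a) * (exp(a t) - 1)
       = (-2/5) * exp((2/3) t) + ((-1)/(2/3)) * (exp((2/3) t) - 1)
       = 3/2 - 19*exp(2*t/3)/10.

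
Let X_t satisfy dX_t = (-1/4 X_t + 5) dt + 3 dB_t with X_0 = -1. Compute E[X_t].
E[X_t] = 20 - 21*exp(-t/4)

Taking expectations and using E[dB_t] = 0, the mean m(t) = E[X_t] satisfies the ODE m'(t) = a m(t) + b with m(0) = x_0. With a = -1/4, b = 5, x_0 = -1, the solution is
  m(t) = x_0 * exp(a t) + (b/a) * (exp(a t) - 1)
       = (-1) * exp((-1/4) t) + (5/(-1/4)) * (exp((-1/4) t) - 1)
       = 20 - 21*exp(-t/4).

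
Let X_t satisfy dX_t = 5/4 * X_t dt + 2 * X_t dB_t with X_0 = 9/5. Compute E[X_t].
E[X_t] = 9*exp(5*t/4)/5

For GBM dX = mu X dt + sigma X dB with X_0 = x_0, apply Itô to Y = log X: dY = (mu - sigma^2/2) dt + sigma dB, so Y_t = log(x_0) + (mu - sigma^2/2) t + sigma B_t and hence X_t = x_0 * exp((mu - sigma^2/2) t + sigma B_t).
With mu = 5/4, sigma = 2, x_0 = 9/5, this gives:
  X_t = 9/5 * exp((-3/4) * t + (2) * B_t).
Since sigma*B_t ~ Normal(0, sigma^2 t), E[exp(sigma*B_t)] = exp(sigma^2 t / 2); so E[X_t] = x_0 * exp((mu - sigma^2/2) t) * exp(sigma^2 t / 2) = x_0 * exp(mu t) = 9*exp(5*t/4)/5.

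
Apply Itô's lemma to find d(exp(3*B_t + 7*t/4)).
d(exp(3*B_t + 7*t/4)) = (25*exp(3*B_t + 7*t/4)/4) dt + (3*exp(3*B_t + 7*t/4)) dB_t

Itô's formula for f(t, x): d f(t, B_t) = (f_t + (1/2) f_xx) dt + f_x dB_t. Compute partials of f(t, x) = exp(7*t/4 + 3*x):
  f_t(t,x)  = 7*exp(7*t/4 + 3*x)/4
  f_x(t,x)  = 3*exp(7*t/4 + 3*x)
  f_xx(t,x) = 9*exp(7*t/4 + 3*x)
Assemble drift = f_t + (1/2) f_xx = 25*exp(7*t/4 + 3*x)/4 and diffusion = f_x = 3*exp(7*t/4 + 3*x). Substituting x = B_t:
  d(exp(3*B_t + 7*t/4)) = (25*exp(3*B_t + 7*t/4)/4) dt + (3*exp(3*B_t + 7*t/4)) dB_t.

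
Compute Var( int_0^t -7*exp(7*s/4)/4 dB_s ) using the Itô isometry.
Var = 7*exp(7*t/2)/8 - 7/8

The Itô integral of a deterministic integrand f(s) has mean 0 because each increment f(s) * (B_{s+ds} - B_s) has mean 0. By the Itô isometry:
  Var( int_0^t f(s) dB_s ) = E[ (int_0^t f(s) dB_s)^2 ] = int_0^t f(s)^2 ds.
Here f(s) = -7*exp(7*s/4)/4, so f(s)^2 = 49*exp(7*s/2)/16. Integrate:
  int_0^t (49*exp(7*s/2)/16) ds = 7*exp(7*t/2)/8 - 7/8.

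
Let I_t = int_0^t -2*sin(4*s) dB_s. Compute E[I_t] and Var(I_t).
E[I_t] = 0; Var(I_t) = 2*t - sin(4*t)*cos(4*t)/2

The Itô integral of a deterministic integrand f(s) has mean 0 because each increment f(s) * (B_{s+ds} - B_s) has mean 0. By the Itô isometry:
  Var( int_0^t f(s) dB_s ) = E[ (int_0^t f(s) dB_s)^2 ] = int_0^t f(s)^2 ds.
Here f(s) = -2*sin(4*s), so f(s)^2 = 4*sin(4*s)^2. Integrate:
  int_0^t (4*sin(4*s)^2) ds = 2*t - sin(4*t)*cos(4*t)/2.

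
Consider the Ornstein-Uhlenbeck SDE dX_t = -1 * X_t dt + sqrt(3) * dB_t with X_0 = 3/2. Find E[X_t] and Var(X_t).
E[X_t] = 3*exp(-t)/2; Var(X_t) = 3/2 - 3*exp(-2*t)/2

The OU SDE dX = -theta X dt + sigma dB admits the integrating factor exp(theta t): d(exp(theta t) X_t) = sigma exp(theta t) dB_t. Integrating from 0 to t:
  X_t = x_0 * exp(-theta t) + sigma * int_0^t exp(-theta (t-s)) dB_s.
The Itô integral has mean 0 and (by the Itô isometry) variance sigma^2 * int_0^t exp(-2 theta (t - s)) ds = sigma^2 * (1 - exp(-2 theta t)) / (2 theta).
With theta = 1, sigma = sqrt(3), x_0 = 3/2:
  E[X_t] = 3/2 * exp(-1 t) = 3*exp(-t)/2
  Var(X_t) = (sqrt(3))^2 * (1 - exp(-2*1 t)) / (2 * 1) = 3/2 - 3*exp(-2*t)/2.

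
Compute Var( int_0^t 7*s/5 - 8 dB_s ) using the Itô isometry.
Var = t*(49*t^2 - 840*t + 4800)/75

The Itô integral of a deterministic integrand f(s) has mean 0 because each increment f(s) * (B_{s+ds} - B_s) has mean 0. By the Itô isometry:
  Var( int_0^t f(s) dB_s ) = E[ (int_0^t f(s) dB_s)^2 ] = int_0^t f(s)^2 ds.
Here f(s) = 7*s/5 - 8, so f(s)^2 = (7*s - 40)^2/25. Integrate:
  int_0^t ((7*s - 40)^2/25) ds = t*(49*t^2 - 840*t + 4800)/75.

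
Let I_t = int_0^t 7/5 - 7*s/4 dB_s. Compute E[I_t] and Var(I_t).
E[I_t] = 0; Var(I_t) = 49*t*(25*t^2 - 60*t + 48)/1200

The Itô integral of a deterministic integrand f(s) has mean 0 because each increment f(s) * (B_{s+ds} - B_s) has mean 0. By the Itô isometry:
  Var( int_0^t f(s) dB_s ) = E[ (int_0^t f(s) dB_s)^2 ] = int_0^t f(s)^2 ds.
Here f(s) = 7/5 - 7*s/4, so f(s)^2 = 49*(5*s - 4)^2/400. Integrate:
  int_0^t (49*(5*s - 4)^2/400) ds = 49*t*(25*t^2 - 60*t + 48)/1200.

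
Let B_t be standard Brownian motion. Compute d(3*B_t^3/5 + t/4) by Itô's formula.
d(3*B_t^3/5 + t/4) = (9*B_t/5 + 1/4) dt + (9*B_t^2/5) dB_t

Itô's formula for f(t, x): d f(t, B_t) = (f_t + (1/2) f_xx) dt + f_x dB_t. Compute partials of f(t, x) = t/4 + 3*x^3/5:
  f_t(t,x)  = 1/4
  f_x(t,x)  = 9*x^2/5
  f_xx(t,x) = 18*x/5
Assemble drift = f_t + (1/2) f_xx = 9*x/5 + 1/4 and diffusion = f_x = 9*x^2/5. Substituting x = B_t:
  d(3*B_t^3/5 + t/4) = (9*B_t/5 + 1/4) dt + (9*B_t^2/5) dB_t.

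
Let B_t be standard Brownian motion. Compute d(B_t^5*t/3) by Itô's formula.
d(B_t^5*t/3) = (B_t^3*(B_t^2 + 10*t)/3) dt + (5*B_t^4*t/3) dB_t

Itô's formula for f(t, x): d f(t, B_t) = (f_t + (1/2) f_xx) dt + f_x dB_t. Compute partials of f(t, x) = t*x^5/3:
  f_t(t,x)  = x^5/3
  f_x(t,x)  = 5*t*x^4/3
  f_xx(t,x) = 20*t*x^3/3
Assemble drift = f_t + (1/2) f_xx = x^3*(10*t + x^2)/3 and diffusion = f_x = 5*t*x^4/3. Substituting x = B_t:
  d(B_t^5*t/3) = (B_t^3*(B_t^2 + 10*t)/3) dt + (5*B_t^4*t/3) dB_t.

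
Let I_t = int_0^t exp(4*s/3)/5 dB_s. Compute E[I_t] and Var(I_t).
E[I_t] = 0; Var(I_t) = 3*exp(8*t/3)/200 - 3/200

The Itô integral of a deterministic integrand f(s) has mean 0 because each increment f(s) * (B_{s+ds} - B_s) has mean 0. By the Itô isometry:
  Var( int_0^t f(s) dB_s ) = E[ (int_0^t f(s) dB_s)^2 ] = int_0^t f(s)^2 ds.
Here f(s) = exp(4*s/3)/5, so f(s)^2 = exp(8*s/3)/25. Integrate:
  int_0^t (exp(8*s/3)/25) ds = 3*exp(8*t/3)/200 - 3/200.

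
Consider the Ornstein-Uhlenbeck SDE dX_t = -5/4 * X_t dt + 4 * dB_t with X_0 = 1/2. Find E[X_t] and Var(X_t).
E[X_t] = exp(-5*t/4)/2; Var(X_t) = 32/5 - 32*exp(-5*t/2)/5

The OU SDE dX = -theta X dt + sigma dB admits the integrating factor exp(theta t): d(exp(theta t) X_t) = sigma exp(theta t) dB_t. Integrating from 0 to t:
  X_t = x_0 * exp(-theta t) + sigma * int_0^t exp(-theta (t-s)) dB_s.
The Itô integral has mean 0 and (by the Itô isometry) variance sigma^2 * int_0^t exp(-2 theta (t - s)) ds = sigma^2 * (1 - exp(-2 theta t)) / (2 theta).
With theta = 5/4, sigma = 4, x_0 = 1/2:
  E[X_t] = 1/2 * exp(-5/4 t) = exp(-5*t/4)/2
  Var(X_t) = (4)^2 * (1 - exp(-2*5/4 t)) / (2 * 5/4) = 32/5 - 32*exp(-5*t/2)/5.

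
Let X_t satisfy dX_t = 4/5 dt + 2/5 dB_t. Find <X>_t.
<X>_t = 4*t/25

For an Itô process dX_t = a(t) dt + b(t) dB_t, the quadratic variation is <X>_t = int_0^t b(s)^2 ds (the drift term does not contribute). Here b(s) = 2/5, so
  b(s)^2 = 4/25.
Integrating from 0 to t:
  <X>_t = int_0^t (4/25) ds = 4*t/25.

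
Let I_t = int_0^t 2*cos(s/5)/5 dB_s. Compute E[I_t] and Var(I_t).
E[I_t] = 0; Var(I_t) = 2*t/25 + sin(2*t/5)/5

The Itô integral of a deterministic integrand f(s) has mean 0 because each increment f(s) * (B_{s+ds} - B_s) has mean 0. By the Itô isometry:
  Var( int_0^t f(s) dB_s ) = E[ (int_0^t f(s) dB_s)^2 ] = int_0^t f(s)^2 ds.
Here f(s) = 2*cos(s/5)/5, so f(s)^2 = 4*cos(s/5)^2/25. Integrate:
  int_0^t (4*cos(s/5)^2/25) ds = 2*t/25 + sin(2*t/5)/5.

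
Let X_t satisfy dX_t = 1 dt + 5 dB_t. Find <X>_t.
<X>_t = 25*t

For an Itô process dX_t = a(t) dt + b(t) dB_t, the quadratic variation is <X>_t = int_0^t b(s)^2 ds (the drift term does not contribute). Here b(s) = 5, so
  b(s)^2 = 25.
Integrating from 0 to t:
  <X>_t = int_0^t (25) ds = 25*t.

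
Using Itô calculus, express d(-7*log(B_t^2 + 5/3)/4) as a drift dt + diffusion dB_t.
d(-7*log(B_t^2 + 5/3)/4) = (21*(3*B_t^2 - 5)/(4*(3*B_t^2 + 5)^2)) dt + (-21*B_t/(6*B_t^2 + 10)) dB_t

Itô's formula for f(B_t) gives d f(B_t) = f'(B_t) dB_t + (1/2) f''(B_t) dt. Compute derivatives of f(x) = -7*log(x^2 + 5/3)/4:
  f'(x)  = -21*x/(6*x^2 + 10)
  f''(x) = 21*(3*x^2 - 5)/(2*(3*x^2 + 5)^2)
Substitute x = B_t and multiply the f'' term by 1/2:
  drift     = (1/2) * (21*(3*x^2 - 5)/(2*(3*x^2 + 5)^2)) evaluated at B_t = 21*(3*B_t^2 - 5)/(4*(3*B_t^2 + 5)^2)
  diffusion = (-21*x/(6*x^2 + 10)) evaluated at B_t = -21*B_t/(6*B_t^2 + 10)
Therefore d(-7*log(B_t^2 + 5/3)/4) = (21*(3*B_t^2 - 5)/(4*(3*B_t^2 + 5)^2)) dt + (-21*B_t/(6*B_t^2 + 10)) dB_t.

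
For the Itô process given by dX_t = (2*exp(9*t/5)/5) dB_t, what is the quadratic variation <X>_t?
<X>_t = 2*exp(18*t/5)/45 - 2/45

For an Itô process dX_t = a(t) dt + b(t) dB_t, the quadratic variation is <X>_t = int_0^t b(s)^2 ds (the drift term does not contribute). Here b(s) = 2*exp(9*s/5)/5, so
  b(s)^2 = 4*exp(18*s/5)/25.
Integrating from 0 to t:
  <X>_t = int_0^t (4*exp(18*s/5)/25) ds = 2*exp(18*t/5)/45 - 2/45.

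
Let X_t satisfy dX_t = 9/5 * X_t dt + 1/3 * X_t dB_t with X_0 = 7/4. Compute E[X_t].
E[X_t] = 7*exp(9*t/5)/4

For GBM dX = mu X dt + sigma X dB with X_0 = x_0, apply Itô to Y = log X: dY = (mu - sigma^2/2) dt + sigma dB, so Y_t = log(x_0) + (mu - sigma^2/2) t + sigma B_t and hence X_t = x_0 * exp((mu - sigma^2/2) t + sigma B_t).
With mu = 9/5, sigma = 1/3, x_0 = 7/4, this gives:
  X_t = 7/4 * exp((157/90) * t + (1/3) * B_t).
Since sigma*B_t ~ Normal(0, sigma^2 t), E[exp(sigma*B_t)] = exp(sigma^2 t / 2); so E[X_t] = x_0 * exp((mu - sigma^2/2) t) * exp(sigma^2 t / 2) = x_0 * exp(mu t) = 7*exp(9*t/5)/4.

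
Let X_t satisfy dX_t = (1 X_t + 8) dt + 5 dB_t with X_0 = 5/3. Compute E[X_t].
E[X_t] = 29*exp(t)/3 - 8

Taking expectations and using E[dB_t] = 0, the mean m(t) = E[X_t] satisfies the ODE m'(t) = a m(t) + b with m(0) = x_0. With a = 1, b = 8, x_0 = 5/3, the solution is
  m(t) = x_0 * exp(a t) + (b/a) * (exp(a t) - 1)
       = (5/3) * exp(1 t) + (8/1) * (exp(1 t) - 1)
       = 29*exp(t)/3 - 8.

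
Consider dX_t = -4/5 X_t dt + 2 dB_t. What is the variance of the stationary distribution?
lim Var(X_t) = 5/2

The OU SDE dX = -theta X dt + sigma dB admits the integrating factor exp(theta t): d(exp(theta t) X_t) = sigma exp(theta t) dB_t. Integrating from 0 to t gives X_t = x_0 * exp(-theta t) + sigma * int_0^t exp(-theta (t-s)) dB_s for any initial x_0. The Itô integral has variance (by the Itô isometry) sigma^2 * int_0^t exp(-2 theta (t - s)) ds = sigma^2 * (1 - exp(-2 theta t)) / (2 theta), independent of x_0.
With theta = 4/5, sigma = 2:
  Var(X_t) = (2)^2 * (1 - exp(-2*4/5 t)) / (2 * 4/5) = 5/2 - 5*exp(-8*t/5)/2.
As t -> infinity, exp(-2*4/5 t) -> 0, so the stationary variance is sigma^2 / (2 theta) = 5/2.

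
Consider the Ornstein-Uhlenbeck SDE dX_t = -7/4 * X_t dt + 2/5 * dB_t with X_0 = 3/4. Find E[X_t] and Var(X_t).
E[X_t] = 3*exp(-7*t/4)/4; Var(X_t) = 8/175 - 8*exp(-7*t/2)/175

The OU SDE dX = -theta X dt + sigma dB admits the integrating factor exp(theta t): d(exp(theta t) X_t) = sigma exp(theta t) dB_t. Integrating from 0 to t:
  X_t = x_0 * exp(-theta t) + sigma * int_0^t exp(-theta (t-s)) dB_s.
The Itô integral has mean 0 and (by the Itô isometry) variance sigma^2 * int_0^t exp(-2 theta (t - s)) ds = sigma^2 * (1 - exp(-2 theta t)) / (2 theta).
With theta = 7/4, sigma = 2/5, x_0 = 3/4:
  E[X_t] = 3/4 * exp(-7/4 t) = 3*exp(-7*t/4)/4
  Var(X_t) = (2/5)^2 * (1 - exp(-2*7/4 t)) / (2 * 7/4) = 8/175 - 8*exp(-7*t/2)/175.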